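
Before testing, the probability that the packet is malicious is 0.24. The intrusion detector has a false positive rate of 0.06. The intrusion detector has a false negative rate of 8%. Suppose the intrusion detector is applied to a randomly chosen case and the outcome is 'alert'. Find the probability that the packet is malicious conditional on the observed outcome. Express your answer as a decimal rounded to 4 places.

P(H | E) ≈ 0.8288

Write H for 'the packet is malicious'. Prior odds H:¬H = 0.24/0.76 = 0.31579. For the 'alert' outcome, the likelihood ratio is 0.92/0.06 = 15.333.
Posterior odds = 0.31579 × 15.333 = 4.8421, so P(H|E) = 4.8421/(1+4.8421) = 0.8288.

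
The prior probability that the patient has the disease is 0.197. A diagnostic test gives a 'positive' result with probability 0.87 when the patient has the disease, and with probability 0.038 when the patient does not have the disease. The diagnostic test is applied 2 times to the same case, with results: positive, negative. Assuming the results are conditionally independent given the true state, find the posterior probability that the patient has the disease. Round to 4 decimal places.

Let H be the event that the patient has the disease; start with P(H) = 0.197. P('positive'|H) = 0.87, P('positive'|¬H) = 0.038.
Update on result 1 ('positive'): P(H) ← 0.87·0.1970 / (0.87·0.1970 + 0.038·0.8030) = 0.17139/0.20190 = 0.8489.
Update on result 2 ('negative'): P(H) ← 0.13·0.8489 / (0.13·0.8489 + 0.962·0.1511) = 0.11035/0.25574 = 0.4315.

Posterior P(H) ≈ 0.4315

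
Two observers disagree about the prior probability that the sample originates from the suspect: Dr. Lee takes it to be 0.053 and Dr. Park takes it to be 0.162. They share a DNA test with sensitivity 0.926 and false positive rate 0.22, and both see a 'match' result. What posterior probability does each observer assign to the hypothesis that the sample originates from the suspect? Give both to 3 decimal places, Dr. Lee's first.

P('+'|H) = 0.926, P('+'|¬H) = 0.22.
Dr. Lee: numerator 0.926·0.053 = 0.049078; evidence = 0.049078+0.22·0.947 = 0.25742; posterior = 0.191.
Dr. Park: numerator 0.926·0.162 = 0.15001; evidence = 0.15001+0.22·0.838 = 0.33437; posterior = 0.449.

Dr. Lee: 0.191; Dr. Park: 0.449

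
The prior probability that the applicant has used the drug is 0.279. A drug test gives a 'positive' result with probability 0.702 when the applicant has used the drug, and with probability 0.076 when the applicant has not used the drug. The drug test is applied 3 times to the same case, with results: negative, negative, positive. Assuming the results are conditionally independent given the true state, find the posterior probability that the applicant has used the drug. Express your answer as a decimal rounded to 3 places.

Posterior P(H) ≈ 0.271

With H the event that the applicant has used the drug, the joint likelihood of the observed sequence is P(data|H) = 0.298·0.298·0.702 = 0.062340 and P(data|¬H) = 0.924·0.924·0.076 = 0.064887.
Bayes: P(H|data) = 0.279·0.062340 / (0.279·0.062340 + 0.721·0.064887) = 0.017393/0.064176 = 0.2710.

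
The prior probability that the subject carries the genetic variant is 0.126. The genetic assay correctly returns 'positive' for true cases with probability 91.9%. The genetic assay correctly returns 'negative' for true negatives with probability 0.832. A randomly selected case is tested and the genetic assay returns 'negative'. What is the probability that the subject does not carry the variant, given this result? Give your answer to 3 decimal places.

Write H for 'the subject carries the genetic variant'. Prior odds H:¬H = 0.126/0.874 = 0.14416. For the 'negative' outcome, the likelihood ratio is 0.081/0.832 = 0.097356.
Posterior odds = 0.14416 × 0.097356 = 0.014035, so P(H|E) = 0.014035/(1+0.014035) = 0.014. Then P(¬H|E) = 1 − 0.014 = 0.986.

P(¬H | E) ≈ 0.986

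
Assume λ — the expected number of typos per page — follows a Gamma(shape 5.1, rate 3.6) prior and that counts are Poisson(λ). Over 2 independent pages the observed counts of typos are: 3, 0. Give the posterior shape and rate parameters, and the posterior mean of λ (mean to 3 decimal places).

The Poisson likelihood adds the total count to the shape and the number of exposure periods to the rate. Here ∑xᵢ = 3 and n = 2, so shape 5.1→8.1 and rate 3.6→5.6.
Posterior mean = shape/rate = 8.1/5.6 = 1.446.

Posterior: Gamma(shape=8.1, rate=5.6); mean ≈ 1.446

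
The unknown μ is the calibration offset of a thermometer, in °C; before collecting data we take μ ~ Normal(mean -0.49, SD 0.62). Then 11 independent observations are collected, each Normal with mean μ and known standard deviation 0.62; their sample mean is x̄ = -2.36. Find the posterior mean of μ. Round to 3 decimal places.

With known σ, the Normal prior is conjugate. Weight on the data is w = (n/σ²)/(n/σ² + 1/τ₀²) = 28.6160/(28.6160+2.60146) = 0.91667.
Posterior mean = w·x̄ + (1−w)·μ₀ = 0.91667·-2.36 + 0.083333·-0.49 = -2.204.

Posterior mean ≈ -2.204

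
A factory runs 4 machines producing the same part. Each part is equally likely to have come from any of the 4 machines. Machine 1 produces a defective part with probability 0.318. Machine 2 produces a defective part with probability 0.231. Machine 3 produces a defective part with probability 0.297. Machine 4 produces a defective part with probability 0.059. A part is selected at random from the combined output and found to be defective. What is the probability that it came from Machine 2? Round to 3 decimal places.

P(defective|M1) = 0.318; P(defective|M2) = 0.231; P(defective|M3) = 0.297; P(defective|M4) = 0.059.
Prior × likelihood for each source: 0.25·0.318=0.07950, 0.25·0.231=0.05775, 0.25·0.297=0.07425, 0.25·0.059=0.01475. Summing gives P(defective) = 0.22625.
P(Machine 2 | defective) = 0.05775 / 0.22625 = 0.255.

Posterior probability ≈ 0.255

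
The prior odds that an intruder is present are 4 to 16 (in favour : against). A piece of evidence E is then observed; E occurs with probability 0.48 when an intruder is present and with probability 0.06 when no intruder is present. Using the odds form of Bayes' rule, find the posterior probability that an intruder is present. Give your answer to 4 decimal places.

Prior odds = 4/16 = 0.25000. In log-odds, ln(0.25000) = -1.3863.
Add log likelihood ratio: ln(8.0000) = 2.0794.
Posterior log-odds = 0.69315, so posterior odds = exp(0.69315) = 2.0000. Converting, P(H|E) = 2.0000/3.0000 = 0.6667.

Posterior probability ≈ 0.6667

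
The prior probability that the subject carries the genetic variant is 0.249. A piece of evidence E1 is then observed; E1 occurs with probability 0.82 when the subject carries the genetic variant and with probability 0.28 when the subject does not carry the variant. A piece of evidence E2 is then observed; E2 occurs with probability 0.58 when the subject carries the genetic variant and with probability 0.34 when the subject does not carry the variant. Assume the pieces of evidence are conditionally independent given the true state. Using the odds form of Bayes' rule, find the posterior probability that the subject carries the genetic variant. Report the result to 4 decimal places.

Posterior probability ≈ 0.6236

Prior odds = 0.249/(1−0.249) = 0.33156.
Likelihood ratio for E1 = 0.82/0.28 = 2.9286.
Likelihood ratio for E2 = 0.58/0.34 = 1.7059.
Posterior odds = prior odds × LR₁ × LR₂ = 1.6564.
Posterior probability = odds/(1+odds) = 1.6564/2.6564 = 0.6236.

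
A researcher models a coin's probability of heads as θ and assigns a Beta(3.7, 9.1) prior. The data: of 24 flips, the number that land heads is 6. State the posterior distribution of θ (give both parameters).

Posterior: Beta(9.7, 27.1)

The binomial likelihood is conjugate to the Beta prior: with 6 successes and 18 failures, the posterior is Beta(3.7+6, 9.1+18) = Beta(9.7, 27.1).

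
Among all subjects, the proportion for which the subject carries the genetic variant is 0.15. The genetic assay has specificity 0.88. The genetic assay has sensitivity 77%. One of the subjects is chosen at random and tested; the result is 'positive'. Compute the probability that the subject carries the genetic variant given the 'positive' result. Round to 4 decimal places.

Let H be the event that the subject carries the genetic variant. P(H) = 0.15, so P(¬H) = 0.85. With E the 'positive' result, P(E|H) = 0.77 and P(E|¬H) = 0.12.
P(E) = 0.77·0.15 + 0.12·0.85 = 0.11550 + 0.10200 = 0.21750.
By Bayes' theorem, P(H|E) = 0.11550 / 0.21750 = 0.5310.

P(H | E) ≈ 0.5310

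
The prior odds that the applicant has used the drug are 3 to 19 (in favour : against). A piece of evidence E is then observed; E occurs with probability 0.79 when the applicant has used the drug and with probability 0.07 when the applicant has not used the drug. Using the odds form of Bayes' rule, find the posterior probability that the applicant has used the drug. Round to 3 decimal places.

Prior odds = 3/19 = 0.15789. In log-odds, ln(0.15789) = -1.8458.
Add log likelihood ratio: ln(11.286) = 2.4235.
Posterior log-odds = 0.57771, so posterior odds = exp(0.57771) = 1.7820. Converting, P(H|E) = 1.7820/2.7820 = 0.641.

Posterior probability ≈ 0.641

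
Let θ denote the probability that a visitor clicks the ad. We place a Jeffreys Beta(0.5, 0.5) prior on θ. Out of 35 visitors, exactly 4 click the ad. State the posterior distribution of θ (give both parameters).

Posterior: Beta(4.5, 31.5)

Observing 4 successes and 31 failures updates Beta(0.5, 0.5) by adding the success and failure counts to the two shape parameters: α = 0.5+4 = 4.5, β = 0.5+31 = 31.5.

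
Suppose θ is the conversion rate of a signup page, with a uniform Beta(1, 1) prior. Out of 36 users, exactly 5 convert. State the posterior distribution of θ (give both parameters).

The binomial likelihood is conjugate to the Beta prior: with 5 successes and 31 failures, the posterior is Beta(1+5, 1+31) = Beta(6, 32).

Posterior: Beta(6, 32)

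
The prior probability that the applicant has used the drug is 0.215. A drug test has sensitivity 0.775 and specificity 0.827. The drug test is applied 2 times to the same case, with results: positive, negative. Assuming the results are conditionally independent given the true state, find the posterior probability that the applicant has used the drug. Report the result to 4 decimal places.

Posterior P(H) ≈ 0.2503

Let H be the event that the applicant has used the drug; start with P(H) = 0.215. P('positive'|H) = 0.775, P('positive'|¬H) = 0.173.
Update on result 1 ('positive'): P(H) ← 0.775·0.2150 / (0.775·0.2150 + 0.173·0.7850) = 0.16662/0.30243 = 0.5510.
Update on result 2 ('negative'): P(H) ← 0.225·0.5510 / (0.225·0.5510 + 0.827·0.4490) = 0.12396/0.49533 = 0.2503.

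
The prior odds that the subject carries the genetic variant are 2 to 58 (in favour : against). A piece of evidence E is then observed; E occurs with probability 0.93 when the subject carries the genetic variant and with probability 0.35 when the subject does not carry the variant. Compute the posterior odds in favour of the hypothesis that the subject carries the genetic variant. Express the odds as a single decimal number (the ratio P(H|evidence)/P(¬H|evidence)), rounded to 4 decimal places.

Posterior odds ≈ 0.0916

Prior odds = 2/58 = 0.034483.
Likelihood ratio for E = 0.93/0.35 = 2.6571.
Posterior odds = prior odds × LR = 0.091626.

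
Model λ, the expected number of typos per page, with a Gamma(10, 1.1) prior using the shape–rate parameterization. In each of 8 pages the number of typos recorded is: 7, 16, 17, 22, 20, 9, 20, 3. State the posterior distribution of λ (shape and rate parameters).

Total count ∑xᵢ = 114 over n = 8 pages.
Gamma is conjugate to the Poisson likelihood: posterior is Gamma(shape = 10+114 = 124, rate = 1.1+8 = 9.1).

Posterior: Gamma(shape=124, rate=9.1)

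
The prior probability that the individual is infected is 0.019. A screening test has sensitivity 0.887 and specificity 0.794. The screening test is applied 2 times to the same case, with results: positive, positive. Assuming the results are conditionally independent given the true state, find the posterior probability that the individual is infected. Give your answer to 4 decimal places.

Let H be the event that the individual is infected; start with P(H) = 0.019. P('positive'|H) = 0.887, P('positive'|¬H) = 0.206.
Update on result 1 ('positive'): P(H) ← 0.887·0.0190 / (0.887·0.0190 + 0.206·0.9810) = 0.016853/0.21894 = 0.0770.
Update on result 2 ('positive'): P(H) ← 0.887·0.0770 / (0.887·0.0770 + 0.206·0.9230) = 0.068278/0.25842 = 0.2642.

Posterior P(H) ≈ 0.2642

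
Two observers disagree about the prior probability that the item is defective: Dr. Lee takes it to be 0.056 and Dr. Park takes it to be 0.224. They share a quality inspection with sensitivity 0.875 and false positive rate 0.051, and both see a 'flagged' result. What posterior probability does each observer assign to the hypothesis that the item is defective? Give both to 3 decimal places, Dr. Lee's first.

P('+'|H) = 0.875, P('+'|¬H) = 0.051.
Dr. Lee: numerator 0.875·0.056 = 0.049000; evidence = 0.049000+0.051·0.944 = 0.097144; posterior = 0.504.
Dr. Park: numerator 0.875·0.224 = 0.19600; evidence = 0.19600+0.051·0.776 = 0.23558; posterior = 0.832.

Dr. Lee: 0.504; Dr. Park: 0.832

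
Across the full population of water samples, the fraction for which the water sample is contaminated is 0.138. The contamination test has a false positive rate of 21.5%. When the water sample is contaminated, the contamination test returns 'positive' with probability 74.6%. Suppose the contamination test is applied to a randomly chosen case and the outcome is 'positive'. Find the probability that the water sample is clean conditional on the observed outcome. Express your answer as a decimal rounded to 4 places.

P(¬H | E) ≈ 0.6429

Write H for 'the water sample is contaminated'. Prior odds H:¬H = 0.138/0.862 = 0.16009. For the 'positive' outcome, the likelihood ratio is 0.746/0.215 = 3.4698.
Posterior odds = 0.16009 × 3.4698 = 0.55548, so P(H|E) = 0.55548/(1+0.55548) = 0.3571. Then P(¬H|E) = 1 − 0.3571 = 0.6429.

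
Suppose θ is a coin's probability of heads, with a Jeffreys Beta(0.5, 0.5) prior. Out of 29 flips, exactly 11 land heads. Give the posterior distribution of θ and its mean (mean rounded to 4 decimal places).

The binomial likelihood is conjugate to the Beta prior: with 11 successes and 18 failures, the posterior is Beta(0.5+11, 0.5+18) = Beta(11.5, 18.5).
E[θ | data] = 11.5/(11.5+18.5) = 0.3833.

Posterior: Beta(11.5, 18.5); mean ≈ 0.3833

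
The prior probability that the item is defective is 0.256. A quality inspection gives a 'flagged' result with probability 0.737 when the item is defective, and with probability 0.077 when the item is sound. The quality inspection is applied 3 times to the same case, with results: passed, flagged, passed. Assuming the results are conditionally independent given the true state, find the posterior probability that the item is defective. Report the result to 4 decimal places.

Let H be the event that the item is defective; start with P(H) = 0.256. P('flagged'|H) = 0.737, P('flagged'|¬H) = 0.077.
Update on result 1 ('passed'): P(H) ← 0.263·0.2560 / (0.263·0.2560 + 0.923·0.7440) = 0.067328/0.75404 = 0.0893.
Update on result 2 ('flagged'): P(H) ← 0.737·0.0893 / (0.737·0.0893 + 0.077·0.9107) = 0.065807/0.13593 = 0.4841.
Update on result 3 ('passed'): P(H) ← 0.263·0.4841 / (0.263·0.4841 + 0.923·0.5159) = 0.12732/0.60348 = 0.2110.

Posterior P(H) ≈ 0.2110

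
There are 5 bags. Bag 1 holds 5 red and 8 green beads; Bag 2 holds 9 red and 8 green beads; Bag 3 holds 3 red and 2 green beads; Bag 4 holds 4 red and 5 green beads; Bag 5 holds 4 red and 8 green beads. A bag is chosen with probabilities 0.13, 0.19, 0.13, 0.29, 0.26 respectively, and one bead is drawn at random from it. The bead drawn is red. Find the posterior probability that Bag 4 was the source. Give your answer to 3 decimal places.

Posterior probability ≈ 0.290

P(red|Bag 1) = 0.3846; P(red|Bag 2) = 0.5294; P(red|Bag 3) = 0.6; P(red|Bag 4) = 0.4444; P(red|Bag 5) = 0.3333.
Prior × likelihood for each source: 0.13·0.3846=0.05000, 0.19·0.5294=0.1006, 0.13·0.6=0.07800, 0.29·0.4444=0.1289, 0.26·0.3333=0.08667. Summing gives P(red) = 0.44414.
P(Bag 4 | red) = 0.1289 / 0.44414 = 0.290.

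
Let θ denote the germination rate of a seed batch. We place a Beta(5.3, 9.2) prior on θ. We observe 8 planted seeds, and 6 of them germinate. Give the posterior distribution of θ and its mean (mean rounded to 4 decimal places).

Observing 6 successes and 2 failures updates Beta(5.3, 9.2) by adding the success and failure counts to the two shape parameters: α = 5.3+6 = 11.3, β = 9.2+2 = 11.2.
E[θ | data] = 11.3/(11.3+11.2) = 0.5022.

Posterior: Beta(11.3, 11.2); mean ≈ 0.5022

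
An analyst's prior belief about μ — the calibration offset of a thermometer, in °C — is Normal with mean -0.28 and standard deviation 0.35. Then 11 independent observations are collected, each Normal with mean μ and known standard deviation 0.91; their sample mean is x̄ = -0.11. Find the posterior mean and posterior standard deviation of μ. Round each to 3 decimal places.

Prior precision 1/τ₀² = 1/0.35² = 8.16327; data precision n/σ² = 11/0.91² = 13.2834.
Posterior precision = 8.16327 + 13.2834 = 21.4467, giving posterior SD = 1/√21.4467 = 0.216.
Posterior mean = (8.16327·-0.28 + 13.2834·-0.11) / 21.4467 = -0.175.

Posterior mean ≈ -0.175; posterior SD ≈ 0.216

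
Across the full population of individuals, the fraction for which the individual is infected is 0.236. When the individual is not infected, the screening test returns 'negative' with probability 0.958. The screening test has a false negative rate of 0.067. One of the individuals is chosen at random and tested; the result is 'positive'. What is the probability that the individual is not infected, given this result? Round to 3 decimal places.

P(¬H | E) ≈ 0.127

Let H be the event that the individual is infected. P(H) = 0.236, so P(¬H) = 0.764. With E the 'positive' result, P(E|H) = 0.933 and P(E|¬H) = 0.042.
P(E) = 0.933·0.236 + 0.042·0.764 = 0.22019 + 0.032088 = 0.25228.
By Bayes' theorem, P(H|E) = 0.22019 / 0.25228 = 0.873. Hence P(¬H|E) = 1 − 0.873 = 0.127.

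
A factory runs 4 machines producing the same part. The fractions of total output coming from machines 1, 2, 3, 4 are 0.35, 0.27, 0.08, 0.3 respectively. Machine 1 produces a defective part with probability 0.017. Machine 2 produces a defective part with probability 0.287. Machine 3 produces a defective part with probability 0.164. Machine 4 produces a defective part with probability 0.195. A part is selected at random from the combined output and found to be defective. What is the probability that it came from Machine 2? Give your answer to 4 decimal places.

Posterior probability ≈ 0.4997

P(defective|M1) = 0.017; P(defective|M2) = 0.287; P(defective|M3) = 0.164; P(defective|M4) = 0.195.
Prior × likelihood for each source: 0.35·0.017=0.005950, 0.27·0.287=0.07749, 0.08·0.164=0.01312, 0.3·0.195=0.05850. Summing gives P(defective) = 0.15506.
P(Machine 2 | defective) = 0.07749 / 0.15506 = 0.4997.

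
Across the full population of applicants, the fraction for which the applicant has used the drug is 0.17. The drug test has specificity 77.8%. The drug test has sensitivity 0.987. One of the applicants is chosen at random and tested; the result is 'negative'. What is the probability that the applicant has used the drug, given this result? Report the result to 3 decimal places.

P(H | E) ≈ 0.003

Let H be the event that the applicant has used the drug. P(H) = 0.17, so P(¬H) = 0.83. With E the 'negative' result, P(E|H) = 0.013 and P(E|¬H) = 0.778.
P(E) = 0.013·0.17 + 0.778·0.83 = 0.0022100 + 0.64574 = 0.64795.
By Bayes' theorem, P(H|E) = 0.0022100 / 0.64795 = 0.003.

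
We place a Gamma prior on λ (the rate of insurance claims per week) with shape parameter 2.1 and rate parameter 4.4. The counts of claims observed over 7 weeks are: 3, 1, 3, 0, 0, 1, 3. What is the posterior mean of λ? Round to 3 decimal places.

Posterior mean ≈ 1.149

The Poisson likelihood adds the total count to the shape and the number of exposure periods to the rate. Here ∑xᵢ = 11 and n = 7, so shape 2.1→13.1 and rate 4.4→11.4.
Posterior mean = shape/rate = 13.1/11.4 = 1.149.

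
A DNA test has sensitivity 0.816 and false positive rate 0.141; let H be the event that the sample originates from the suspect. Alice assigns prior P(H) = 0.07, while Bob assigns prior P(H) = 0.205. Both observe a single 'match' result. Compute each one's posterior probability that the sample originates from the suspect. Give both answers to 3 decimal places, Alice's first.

Alice: 0.303; Bob: 0.599

P('+'|H) = 0.816, P('+'|¬H) = 0.141.
Alice: numerator 0.816·0.07 = 0.057120; evidence = 0.057120+0.141·0.93 = 0.18825; posterior = 0.303.
Bob: numerator 0.816·0.205 = 0.16728; evidence = 0.16728+0.141·0.795 = 0.27937; posterior = 0.599.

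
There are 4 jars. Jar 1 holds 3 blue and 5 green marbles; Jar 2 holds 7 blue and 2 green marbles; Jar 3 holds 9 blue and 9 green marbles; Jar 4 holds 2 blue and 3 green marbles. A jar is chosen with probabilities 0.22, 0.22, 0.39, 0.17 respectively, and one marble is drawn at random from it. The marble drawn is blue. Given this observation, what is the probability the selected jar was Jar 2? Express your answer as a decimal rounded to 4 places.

Posterior probability ≈ 0.3312

Tabulate prior·likelihood by source: [1] prior 0.22, lik 0.375, product 0.08250; [2] prior 0.22, lik 0.7778, product 0.1711; [3] prior 0.39, lik 0.5, product 0.1950; [4] prior 0.17, lik 0.4, product 0.06800.
Normalizing constant = 0.51661; the posterior for Jar 2 is its product over the sum, 0.1711/0.51661 = 0.3312.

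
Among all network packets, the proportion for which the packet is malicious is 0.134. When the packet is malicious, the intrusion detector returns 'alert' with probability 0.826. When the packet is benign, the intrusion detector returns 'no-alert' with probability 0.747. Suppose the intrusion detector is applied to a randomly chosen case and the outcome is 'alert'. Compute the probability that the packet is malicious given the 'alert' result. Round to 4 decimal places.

P(H | E) ≈ 0.3356

Write H for 'the packet is malicious'. Prior odds H:¬H = 0.134/0.866 = 0.15473. For the 'alert' outcome, the likelihood ratio is 0.826/0.253 = 3.2648.
Posterior odds = 0.15473 × 3.2648 = 0.50518, so P(H|E) = 0.50518/(1+0.50518) = 0.3356.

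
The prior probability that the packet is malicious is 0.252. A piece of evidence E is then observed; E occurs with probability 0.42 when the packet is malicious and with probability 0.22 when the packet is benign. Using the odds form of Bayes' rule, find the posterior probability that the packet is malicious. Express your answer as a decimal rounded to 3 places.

Prior odds = 0.252/(1−0.252) = 0.33690.
Likelihood ratio for E = 0.42/0.22 = 1.9091.
Posterior odds = prior odds × LR = 0.64317.
Posterior probability = odds/(1+odds) = 0.64317/1.6432 = 0.391.

Posterior probability ≈ 0.391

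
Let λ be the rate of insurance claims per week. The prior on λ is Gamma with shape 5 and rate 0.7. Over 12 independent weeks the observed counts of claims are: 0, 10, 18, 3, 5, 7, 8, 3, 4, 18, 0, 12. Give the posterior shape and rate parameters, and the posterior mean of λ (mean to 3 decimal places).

Posterior: Gamma(shape=93, rate=12.7); mean ≈ 7.323

Total count ∑xᵢ = 88 over n = 12 weeks.
Gamma is conjugate to the Poisson likelihood: posterior is Gamma(shape = 5+88 = 93, rate = 0.7+12 = 12.7).
Posterior mean = shape/rate = 93/12.7 = 7.323.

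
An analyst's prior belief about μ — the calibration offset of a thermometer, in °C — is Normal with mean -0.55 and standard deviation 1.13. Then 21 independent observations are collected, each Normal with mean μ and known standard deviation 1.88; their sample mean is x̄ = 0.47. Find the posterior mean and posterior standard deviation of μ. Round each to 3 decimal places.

With known σ, the Normal prior is conjugate. Weight on the data is w = (n/σ²)/(n/σ² + 1/τ₀²) = 5.94160/(5.94160+0.783147) = 0.88354.
Posterior mean = w·x̄ + (1−w)·μ₀ = 0.88354·0.47 + 0.11646·-0.55 = 0.351. Posterior variance = 1/(5.94160+0.783147) = 0.148704, so SD = 0.386.

Posterior mean ≈ 0.351; posterior SD ≈ 0.386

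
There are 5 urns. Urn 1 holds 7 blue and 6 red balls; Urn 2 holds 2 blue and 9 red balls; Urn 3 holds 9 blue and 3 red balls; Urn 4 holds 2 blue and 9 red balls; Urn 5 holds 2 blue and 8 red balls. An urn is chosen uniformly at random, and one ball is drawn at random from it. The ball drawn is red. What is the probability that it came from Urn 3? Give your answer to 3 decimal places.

Tabulate prior·likelihood by source: [1] prior 0.2, lik 0.4615, product 0.09231; [2] prior 0.2, lik 0.8182, product 0.1636; [3] prior 0.2, lik 0.25, product 0.05000; [4] prior 0.2, lik 0.8182, product 0.1636; [5] prior 0.2, lik 0.8, product 0.1600.
Normalizing constant = 0.62958; the posterior for Urn 3 is its product over the sum, 0.05000/0.62958 = 0.079.

Posterior probability ≈ 0.079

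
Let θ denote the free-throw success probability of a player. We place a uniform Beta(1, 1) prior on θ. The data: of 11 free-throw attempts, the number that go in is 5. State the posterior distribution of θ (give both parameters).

Posterior: Beta(6, 7)

Observing 5 successes and 6 failures updates Beta(1, 1) by adding the success and failure counts to the two shape parameters: α = 1+5 = 6, β = 1+6 = 7.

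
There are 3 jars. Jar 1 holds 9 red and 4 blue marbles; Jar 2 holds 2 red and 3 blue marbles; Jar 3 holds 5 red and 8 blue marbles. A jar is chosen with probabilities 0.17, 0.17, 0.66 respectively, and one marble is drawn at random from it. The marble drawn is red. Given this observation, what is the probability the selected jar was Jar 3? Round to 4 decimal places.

Posterior probability ≈ 0.5775

P(red|Jar 1) = 0.6923; P(red|Jar 2) = 0.4; P(red|Jar 3) = 0.3846.
Prior × likelihood for each source: 0.17·0.6923=0.1177, 0.17·0.4=0.06800, 0.66·0.3846=0.2538. Summing gives P(red) = 0.43954.
P(Jar 3 | red) = 0.2538 / 0.43954 = 0.5775.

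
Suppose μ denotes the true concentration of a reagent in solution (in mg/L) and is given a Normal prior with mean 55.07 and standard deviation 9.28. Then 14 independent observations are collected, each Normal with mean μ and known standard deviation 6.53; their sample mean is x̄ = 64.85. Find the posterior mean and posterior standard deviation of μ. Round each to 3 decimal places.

With known σ, the Normal prior is conjugate. Weight on the data is w = (n/σ²)/(n/σ² + 1/τ₀²) = 0.328323/(0.328323+0.0116119) = 0.96584.
Posterior mean = w·x̄ + (1−w)·μ₀ = 0.96584·64.85 + 0.034159·55.07 = 64.516. Posterior variance = 1/(0.328323+0.0116119) = 2.94174, so SD = 1.715.

Posterior mean ≈ 64.516; posterior SD ≈ 1.715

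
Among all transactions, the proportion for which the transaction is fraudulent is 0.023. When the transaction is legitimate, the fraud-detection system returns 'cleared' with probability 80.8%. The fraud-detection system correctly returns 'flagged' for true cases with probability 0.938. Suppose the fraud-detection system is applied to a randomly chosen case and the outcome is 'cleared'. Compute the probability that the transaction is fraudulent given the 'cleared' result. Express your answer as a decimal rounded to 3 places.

P(H | E) ≈ 0.002

Write H for 'the transaction is fraudulent'. Prior odds H:¬H = 0.023/0.977 = 0.023541. For the 'cleared' outcome, the likelihood ratio is 0.062/0.808 = 0.076733.
Posterior odds = 0.023541 × 0.076733 = 0.0018064, so P(H|E) = 0.0018064/(1+0.0018064) = 0.002.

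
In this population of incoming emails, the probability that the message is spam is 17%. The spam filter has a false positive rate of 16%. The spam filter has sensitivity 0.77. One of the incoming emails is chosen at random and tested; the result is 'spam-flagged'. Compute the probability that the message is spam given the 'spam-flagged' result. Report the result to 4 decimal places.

P(H | E) ≈ 0.4964

Let H be the event that the message is spam. P(H) = 0.17, so P(¬H) = 0.83. With E the 'spam-flagged' result, P(E|H) = 0.77 and P(E|¬H) = 0.16.
P(E) = 0.77·0.17 + 0.16·0.83 = 0.13090 + 0.13280 = 0.26370.
By Bayes' theorem, P(H|E) = 0.13090 / 0.26370 = 0.4964.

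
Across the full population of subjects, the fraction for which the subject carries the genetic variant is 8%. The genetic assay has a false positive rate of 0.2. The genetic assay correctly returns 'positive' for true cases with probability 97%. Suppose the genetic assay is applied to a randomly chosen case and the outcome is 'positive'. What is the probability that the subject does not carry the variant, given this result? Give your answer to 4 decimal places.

Let H be the event that the subject carries the genetic variant. P(H) = 0.08, so P(¬H) = 0.92. With E the 'positive' result, P(E|H) = 0.97 and P(E|¬H) = 0.2.
P(E) = 0.97·0.08 + 0.2·0.92 = 0.077600 + 0.18400 = 0.26160.
By Bayes' theorem, P(H|E) = 0.077600 / 0.26160 = 0.2966. Hence P(¬H|E) = 1 − 0.2966 = 0.7034.

P(¬H | E) ≈ 0.7034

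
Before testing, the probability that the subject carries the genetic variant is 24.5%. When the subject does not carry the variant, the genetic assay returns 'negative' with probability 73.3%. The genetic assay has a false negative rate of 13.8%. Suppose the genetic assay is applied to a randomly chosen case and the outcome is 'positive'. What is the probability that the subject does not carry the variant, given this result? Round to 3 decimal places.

Write H for 'the subject carries the genetic variant'. Prior odds H:¬H = 0.245/0.755 = 0.32450. For the 'positive' outcome, the likelihood ratio is 0.862/0.267 = 3.2285.
Posterior odds = 0.32450 × 3.2285 = 1.0476, so P(H|E) = 1.0476/(1+1.0476) = 0.512. Then P(¬H|E) = 1 − 0.512 = 0.488.

P(¬H | E) ≈ 0.488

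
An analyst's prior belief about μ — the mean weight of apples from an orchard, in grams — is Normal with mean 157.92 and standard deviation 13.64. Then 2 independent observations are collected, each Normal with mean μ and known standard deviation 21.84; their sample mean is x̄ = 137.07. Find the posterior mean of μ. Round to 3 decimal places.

Prior precision 1/τ₀² = 1/13.64² = 0.00537491; data precision n/σ² = 2/21.84² = 0.00419300.
Posterior precision = 0.00537491 + 0.00419300 = 0.00956791.
Posterior mean = (0.00537491·157.92 + 0.00419300·137.07) / 0.00956791 = 148.783.

Posterior mean ≈ 148.783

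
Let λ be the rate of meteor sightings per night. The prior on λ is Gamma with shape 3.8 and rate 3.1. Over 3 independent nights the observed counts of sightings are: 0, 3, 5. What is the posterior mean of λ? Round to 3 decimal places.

Posterior mean ≈ 1.934

Total count ∑xᵢ = 8 over n = 3 nights.
Gamma is conjugate to the Poisson likelihood: posterior is Gamma(shape = 3.8+8 = 11.8, rate = 3.1+3 = 6.1).
E[λ | data] = 11.8/6.1 = 1.934.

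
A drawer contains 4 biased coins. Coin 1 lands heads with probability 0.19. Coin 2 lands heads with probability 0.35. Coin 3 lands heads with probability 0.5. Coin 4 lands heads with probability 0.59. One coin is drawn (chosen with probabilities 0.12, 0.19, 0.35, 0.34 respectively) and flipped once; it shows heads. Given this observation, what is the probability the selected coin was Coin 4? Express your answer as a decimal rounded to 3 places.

P(heads|C1) = 0.19; P(heads|C2) = 0.35; P(heads|C3) = 0.5; P(heads|C4) = 0.59.
Prior × likelihood for each source: 0.12·0.19=0.02280, 0.19·0.35=0.06650, 0.35·0.5=0.1750, 0.34·0.59=0.2006. Summing gives P(heads) = 0.46490.
P(Coin 4 | heads) = 0.2006 / 0.46490 = 0.431.

Posterior probability ≈ 0.431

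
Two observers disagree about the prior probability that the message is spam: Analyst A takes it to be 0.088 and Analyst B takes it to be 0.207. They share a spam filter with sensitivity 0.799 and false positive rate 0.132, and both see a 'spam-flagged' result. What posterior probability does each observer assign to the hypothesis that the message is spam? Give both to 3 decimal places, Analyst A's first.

The likelihood ratio for a 'spam-flagged' result is 0.799/0.132 = 6.0530.
Analyst A: prior odds 0.088/0.912 = 0.096491; posterior odds 0.58406; posterior probability 0.369.
Analyst B: prior odds 0.207/0.793 = 0.26103; posterior odds 1.5800; posterior probability 0.612.

Analyst A: 0.369; Analyst B: 0.612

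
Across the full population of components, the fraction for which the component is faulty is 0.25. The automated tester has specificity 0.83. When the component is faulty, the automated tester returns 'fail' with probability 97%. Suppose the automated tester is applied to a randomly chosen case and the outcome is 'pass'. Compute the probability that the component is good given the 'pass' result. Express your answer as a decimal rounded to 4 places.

Let H be the event that the component is faulty. P(H) = 0.25, so P(¬H) = 0.75. With E the 'pass' result, P(E|H) = 0.03 and P(E|¬H) = 0.83.
P(E) = 0.03·0.25 + 0.83·0.75 = 0.0075000 + 0.62250 = 0.63000.
By Bayes' theorem, P(H|E) = 0.0075000 / 0.63000 = 0.0119. Hence P(¬H|E) = 1 − 0.0119 = 0.9881.

P(¬H | E) ≈ 0.9881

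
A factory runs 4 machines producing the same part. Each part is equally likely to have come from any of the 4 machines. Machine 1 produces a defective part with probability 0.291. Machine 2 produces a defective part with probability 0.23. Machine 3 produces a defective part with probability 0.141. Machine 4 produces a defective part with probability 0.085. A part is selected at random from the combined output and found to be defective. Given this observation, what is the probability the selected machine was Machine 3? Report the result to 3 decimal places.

P(defective|M1) = 0.291; P(defective|M2) = 0.23; P(defective|M3) = 0.141; P(defective|M4) = 0.085.
Prior × likelihood for each source: 0.25·0.291=0.07275, 0.25·0.23=0.05750, 0.25·0.141=0.03525, 0.25·0.085=0.02125. Summing gives P(defective) = 0.18675.
P(Machine 3 | defective) = 0.03525 / 0.18675 = 0.189.

Posterior probability ≈ 0.189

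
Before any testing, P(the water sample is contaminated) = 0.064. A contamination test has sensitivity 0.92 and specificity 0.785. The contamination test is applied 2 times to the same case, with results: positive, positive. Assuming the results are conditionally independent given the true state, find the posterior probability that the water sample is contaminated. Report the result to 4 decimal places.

Posterior P(H) ≈ 0.5559

With H the event that the water sample is contaminated, the joint likelihood of the observed sequence is P(data|H) = 0.92·0.92 = 0.84640 and P(data|¬H) = 0.215·0.215 = 0.046225.
Bayes: P(H|data) = 0.064·0.84640 / (0.064·0.84640 + 0.936·0.046225) = 0.054170/0.097436 = 0.5559.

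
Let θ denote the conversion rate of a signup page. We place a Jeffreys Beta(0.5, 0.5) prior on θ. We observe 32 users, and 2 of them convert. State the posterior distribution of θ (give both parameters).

The binomial likelihood is conjugate to the Beta prior: with 2 successes and 30 failures, the posterior is Beta(0.5+2, 0.5+30) = Beta(2.5, 30.5).

Posterior: Beta(2.5, 30.5)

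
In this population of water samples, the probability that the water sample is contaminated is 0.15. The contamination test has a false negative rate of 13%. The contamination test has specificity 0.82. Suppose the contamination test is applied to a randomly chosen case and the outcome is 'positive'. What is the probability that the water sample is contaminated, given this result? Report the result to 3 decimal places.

P(H | E) ≈ 0.460

Let H be the event that the water sample is contaminated. P(H) = 0.15, so P(¬H) = 0.85. With E the 'positive' result, P(E|H) = 0.87 and P(E|¬H) = 0.18.
P(E) = 0.87·0.15 + 0.18·0.85 = 0.13050 + 0.15300 = 0.28350.
By Bayes' theorem, P(H|E) = 0.13050 / 0.28350 = 0.460.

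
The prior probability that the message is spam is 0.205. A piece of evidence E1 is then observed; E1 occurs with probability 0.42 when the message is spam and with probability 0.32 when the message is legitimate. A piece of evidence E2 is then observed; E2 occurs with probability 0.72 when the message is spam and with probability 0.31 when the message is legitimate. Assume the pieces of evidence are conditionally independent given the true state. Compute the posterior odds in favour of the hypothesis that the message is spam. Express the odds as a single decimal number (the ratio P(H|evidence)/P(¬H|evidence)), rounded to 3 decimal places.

Prior odds = 0.205/(1−0.205) = 0.25786.
Likelihood ratio for E1 = 0.42/0.32 = 1.3125.
Likelihood ratio for E2 = 0.72/0.31 = 2.3226.
Posterior odds = prior odds × LR₁ × LR₂ = 0.78606.

Posterior odds ≈ 0.786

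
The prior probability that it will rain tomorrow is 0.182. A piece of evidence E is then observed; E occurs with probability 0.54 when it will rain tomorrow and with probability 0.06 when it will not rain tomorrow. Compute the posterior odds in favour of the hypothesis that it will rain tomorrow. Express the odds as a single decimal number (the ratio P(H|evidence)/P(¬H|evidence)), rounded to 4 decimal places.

Prior odds = 0.182/(1−0.182) = 0.22249.
Likelihood ratio for E = 0.54/0.06 = 9.0000.
Posterior odds = prior odds × LR = 2.0024.

Posterior odds ≈ 2.0024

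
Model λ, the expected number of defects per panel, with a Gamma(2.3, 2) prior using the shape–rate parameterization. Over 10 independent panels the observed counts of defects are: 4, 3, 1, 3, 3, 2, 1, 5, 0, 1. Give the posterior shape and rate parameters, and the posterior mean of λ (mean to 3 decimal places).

Posterior: Gamma(shape=25.3, rate=12); mean ≈ 2.108

Total count ∑xᵢ = 23 over n = 10 panels.
Gamma is conjugate to the Poisson likelihood: posterior is Gamma(shape = 2.3+23 = 25.3, rate = 2+10 = 12).
E[λ | data] = 25.3/12 = 2.108.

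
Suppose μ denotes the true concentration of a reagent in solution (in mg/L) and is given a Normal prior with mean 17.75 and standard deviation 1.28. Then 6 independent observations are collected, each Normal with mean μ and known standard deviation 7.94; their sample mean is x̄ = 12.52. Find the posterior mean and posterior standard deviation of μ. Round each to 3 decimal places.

With known σ, the Normal prior is conjugate. Weight on the data is w = (n/σ²)/(n/σ² + 1/τ₀²) = 0.0951722/(0.0951722+0.610352) = 0.13490.
Posterior mean = w·x̄ + (1−w)·μ₀ = 0.13490·12.52 + 0.86510·17.75 = 17.044. Posterior variance = 1/(0.0951722+0.610352) = 1.41739, so SD = 1.191.

Posterior mean ≈ 17.044; posterior SD ≈ 1.191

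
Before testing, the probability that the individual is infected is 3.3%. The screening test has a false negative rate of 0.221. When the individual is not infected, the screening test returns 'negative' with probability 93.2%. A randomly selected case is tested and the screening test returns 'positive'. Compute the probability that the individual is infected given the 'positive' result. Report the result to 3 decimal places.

Let H be the event that the individual is infected. P(H) = 0.033, so P(¬H) = 0.967. With E the 'positive' result, P(E|H) = 0.779 and P(E|¬H) = 0.068.
P(E) = 0.779·0.033 + 0.068·0.967 = 0.025707 + 0.065756 = 0.091463.
By Bayes' theorem, P(H|E) = 0.025707 / 0.091463 = 0.281.

P(H | E) ≈ 0.281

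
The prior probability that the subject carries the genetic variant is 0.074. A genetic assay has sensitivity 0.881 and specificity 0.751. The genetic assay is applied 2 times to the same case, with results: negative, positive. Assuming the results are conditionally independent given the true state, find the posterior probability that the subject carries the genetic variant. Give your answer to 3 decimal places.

Posterior P(H) ≈ 0.043

With H the event that the subject carries the genetic variant, the joint likelihood of the observed sequence is P(data|H) = 0.119·0.881 = 0.10484 and P(data|¬H) = 0.751·0.249 = 0.18700.
Bayes: P(H|data) = 0.074·0.10484 / (0.074·0.10484 + 0.926·0.18700) = 0.0077581/0.18092 = 0.0429.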